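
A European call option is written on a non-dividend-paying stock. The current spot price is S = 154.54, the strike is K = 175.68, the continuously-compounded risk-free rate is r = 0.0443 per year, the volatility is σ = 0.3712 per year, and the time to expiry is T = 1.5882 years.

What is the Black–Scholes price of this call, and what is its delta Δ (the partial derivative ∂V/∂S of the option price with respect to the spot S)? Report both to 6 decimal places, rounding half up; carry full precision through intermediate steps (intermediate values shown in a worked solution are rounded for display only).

price = 25.049792
Δ = 0.543886

σ√T = 0.3712·√1.5882 = 0.467800
d₁ = (ln(S/K) + (r+σ²/2)T) / (σ√T) = (ln(154.54/175.68) + (0.0443+0.3712²/2)·1.5882) / 0.467800 = (-0.128211 + 0.179776) / 0.467800 = 0.110228
d₂ = d₁ − σ√T = 0.110228 − 0.467800 = -0.357572
e^{−rT} = e^{−0.0443·1.5882} = 0.932061
N(d₁) = 0.543886,  N(d₂) = 0.360332
Call price V = S·N(d₁) − K·e^{−rT}·N(d₂) = 84.052094 − 59.002302 = 25.049792
Δ = N(d₁) = 0.543886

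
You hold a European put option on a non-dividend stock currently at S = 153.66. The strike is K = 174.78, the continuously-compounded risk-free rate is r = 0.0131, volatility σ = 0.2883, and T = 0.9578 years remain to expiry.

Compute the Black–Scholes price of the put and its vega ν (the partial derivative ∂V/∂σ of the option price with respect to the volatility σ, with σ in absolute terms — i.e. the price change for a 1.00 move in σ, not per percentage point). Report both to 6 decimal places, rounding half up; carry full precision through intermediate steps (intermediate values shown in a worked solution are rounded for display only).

σ√T = 0.2883·√0.9578 = 0.282151
d₁ = (ln(S/K) + (r+σ²/2)T) / (σ√T) = (ln(153.66/174.78) + (0.0131+0.2883²/2)·0.9578) / 0.282151 = (-0.128786 + 0.052352) / 0.282151 = -0.270897
d₂ = d₁ − σ√T = -0.270897 − 0.282151 = -0.553048
e^{−rT} = e^{−0.0131·0.9578} = 0.987531
N(−d₁) = 0.606765,  N(−d₂) = 0.709885
Put price V = K·e^{−rT}·N(−d₂) − S·N(−d₁) = 122.526595 − 93.235463 = 29.291132
φ(d₁) = (1/√(2π))·e^{−d₁²/2} = 0.384569
ν = S·φ(d₁)·√T = 57.832634

price = 29.291132
ν = 57.832634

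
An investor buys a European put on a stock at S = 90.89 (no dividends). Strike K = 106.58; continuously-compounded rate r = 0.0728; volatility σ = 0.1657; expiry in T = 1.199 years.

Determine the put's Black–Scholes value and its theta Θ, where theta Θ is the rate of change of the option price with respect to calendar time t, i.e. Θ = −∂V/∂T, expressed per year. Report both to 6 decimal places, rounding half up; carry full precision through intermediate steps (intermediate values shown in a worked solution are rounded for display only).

price = 10.733074
Θ = 2.266644

σ√T = 0.1657·√1.199 = 0.181440
d₁ = (ln(S/K) + (r+σ²/2)T) / (σ√T) = (ln(90.89/106.58) + (0.0728+0.1657²/2)·1.199) / 0.181440 = (-0.159246 + 0.103747) / 0.181440 = -0.305879
d₂ = d₁ − σ√T = -0.305879 − 0.181440 = -0.487318
e^{−rT} = e^{−0.0728·1.199} = 0.916414
N(−d₁) = 0.620152,  N(−d₂) = 0.686984
Put price V = K·e^{−rT}·N(−d₂) − S·N(−d₁) = 67.098647 − 56.365573 = 10.733074
φ(d₁) = (1/√(2π))·e^{−d₁²/2} = 0.380709
Θ = −S·φ(d₁)·σ/(2√T) + r·K·e^{−rT}·N(−d₂) = −2.618137 + 4.884782 = 2.266644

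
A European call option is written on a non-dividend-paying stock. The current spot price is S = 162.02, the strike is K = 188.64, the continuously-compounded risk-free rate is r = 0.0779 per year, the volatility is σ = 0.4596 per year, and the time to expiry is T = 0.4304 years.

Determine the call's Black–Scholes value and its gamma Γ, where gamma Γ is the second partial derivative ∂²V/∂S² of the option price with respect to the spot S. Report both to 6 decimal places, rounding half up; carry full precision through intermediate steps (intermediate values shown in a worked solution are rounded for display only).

price = 11.999797
Γ = 0.007930

σ√T = 0.4596·√0.4304 = 0.301520
d₁ = (ln(S/K) + (r+σ²/2)T) / (σ√T) = (ln(162.02/188.64) + (0.0779+0.4596²/2)·0.4304) / 0.301520 = (-0.152121 + 0.078985) / 0.301520 = -0.242555
d₂ = d₁ − σ√T = -0.242555 − 0.301520 = -0.544075
e^{−rT} = e^{−0.0779·0.4304} = 0.967028
N(d₁) = 0.404175,  N(d₂) = 0.293195
Call price V = S·N(d₁) − K·e^{−rT}·N(d₂) = 65.484415 − 53.484618 = 11.999797
φ(d₁) = (1/√(2π))·e^{−d₁²/2} = 0.387378
Γ = φ(d₁) / (S·σ·√T) = 0.007930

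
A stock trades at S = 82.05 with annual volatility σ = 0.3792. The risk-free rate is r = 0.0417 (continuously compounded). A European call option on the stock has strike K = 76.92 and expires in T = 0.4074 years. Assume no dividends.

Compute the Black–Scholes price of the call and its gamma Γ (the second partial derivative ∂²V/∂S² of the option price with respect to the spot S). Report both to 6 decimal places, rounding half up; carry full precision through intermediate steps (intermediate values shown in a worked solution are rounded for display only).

price = 11.231342
Γ = 0.018089

σ√T = 0.3792·√0.4074 = 0.242035
d₁ = (ln(S/K) + (r+σ²/2)T) / (σ√T) = (ln(82.05/76.92) + (0.0417+0.3792²/2)·0.4074) / 0.242035 = (0.064563 + 0.046279) / 0.242035 = 0.457958
d₂ = d₁ − σ√T = 0.457958 − 0.242035 = 0.215923
e^{−rT} = e^{−0.0417·0.4074} = 0.983155
N(d₁) = 0.676509,  N(d₂) = 0.585476
Call price V = S·N(d₁) − K·e^{−rT}·N(d₂) = 55.507538 − 44.276197 = 11.231342
φ(d₁) = (1/√(2π))·e^{−d₁²/2} = 0.359227
Γ = φ(d₁) / (S·σ·√T) = 0.018089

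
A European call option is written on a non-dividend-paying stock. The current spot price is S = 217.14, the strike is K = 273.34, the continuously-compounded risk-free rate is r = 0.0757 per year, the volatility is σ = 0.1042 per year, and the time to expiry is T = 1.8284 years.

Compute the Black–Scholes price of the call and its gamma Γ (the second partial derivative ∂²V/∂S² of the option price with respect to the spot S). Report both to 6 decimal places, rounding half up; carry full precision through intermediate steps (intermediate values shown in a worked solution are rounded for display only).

σ√T = 0.1042·√1.8284 = 0.140898
d₁ = (ln(S/K) + (r+σ²/2)T) / (σ√T) = (ln(217.14/273.34) + (0.0757+0.1042²/2)·1.8284) / 0.140898 = (-0.230174 + 0.148336) / 0.140898 = -0.580835
d₂ = d₁ − σ√T = -0.580835 − 0.140898 = -0.721732
e^{−rT} = e^{−0.0757·1.8284} = 0.870742
N(d₁) = 0.280676,  N(d₂) = 0.235229
Call price V = S·N(d₁) − K·e^{−rT}·N(d₂) = 60.945953 − 55.986627 = 4.959326
φ(d₁) = (1/√(2π))·e^{−d₁²/2} = 0.337017
Γ = φ(d₁) / (S·σ·√T) = 0.011016

price = 4.959326
Γ = 0.011016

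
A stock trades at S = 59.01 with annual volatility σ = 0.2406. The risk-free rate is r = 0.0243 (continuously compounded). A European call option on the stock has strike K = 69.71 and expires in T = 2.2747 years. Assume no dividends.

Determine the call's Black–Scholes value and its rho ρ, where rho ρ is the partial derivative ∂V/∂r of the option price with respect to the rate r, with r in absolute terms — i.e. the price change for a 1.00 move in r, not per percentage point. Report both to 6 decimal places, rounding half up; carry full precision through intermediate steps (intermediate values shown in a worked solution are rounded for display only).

σ√T = 0.2406·√2.2747 = 0.362876
d₁ = (ln(S/K) + (r+σ²/2)T) / (σ√T) = (ln(59.01/69.71) + (0.0243+0.2406²/2)·2.2747) / 0.362876 = (-0.166637 + 0.121115) / 0.362876 = -0.125449
d₂ = d₁ − σ√T = -0.125449 − 0.362876 = -0.488324
e^{−rT} = e^{−0.0243·2.2747} = 0.946225
N(d₁) = 0.450084,  N(d₂) = 0.312660
Call price V = S·N(d₁) − K·e^{−rT}·N(d₂) = 26.559463 − 20.623470 = 5.935993
ρ = K·T·e^{−rT}·N(d₂) = 46.912208

price = 5.935993
ρ = 46.912208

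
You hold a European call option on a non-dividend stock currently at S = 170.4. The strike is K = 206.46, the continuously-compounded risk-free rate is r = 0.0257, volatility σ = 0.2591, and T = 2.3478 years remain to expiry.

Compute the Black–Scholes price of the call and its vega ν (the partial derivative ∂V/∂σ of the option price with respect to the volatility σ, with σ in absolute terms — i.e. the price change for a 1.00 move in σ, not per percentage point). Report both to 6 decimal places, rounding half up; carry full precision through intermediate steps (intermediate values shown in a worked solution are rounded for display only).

σ√T = 0.2591·√2.3478 = 0.397007
d₁ = (ln(S/K) + (r+σ²/2)T) / (σ√T) = (ln(170.4/206.46) + (0.0257+0.2591²/2)·2.3478) / 0.397007 = (-0.191958 + 0.139146) / 0.397007 = -0.133026
d₂ = d₁ − σ√T = -0.133026 − 0.397007 = -0.530033
e^{−rT} = e^{−0.0257·2.3478} = 0.941446
N(d₁) = 0.447086,  N(d₂) = 0.298044
Call price V = S·N(d₁) − K·e^{−rT}·N(d₂) = 76.183493 − 57.931167 = 18.252327
φ(d₁) = (1/√(2π))·e^{−d₁²/2} = 0.395428
ν = S·φ(d₁)·√T = 103.244651

price = 18.252327
ν = 103.244651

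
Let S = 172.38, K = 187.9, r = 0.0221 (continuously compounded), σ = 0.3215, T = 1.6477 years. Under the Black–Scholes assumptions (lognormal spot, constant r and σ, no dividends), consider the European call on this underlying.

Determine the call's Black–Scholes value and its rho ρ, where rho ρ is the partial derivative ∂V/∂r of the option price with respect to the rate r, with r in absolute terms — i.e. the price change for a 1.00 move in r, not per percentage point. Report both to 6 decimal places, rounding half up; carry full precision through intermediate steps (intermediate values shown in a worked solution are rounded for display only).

price = 24.706224
ρ = 111.003954

σ√T = 0.3215·√1.6477 = 0.412686
d₁ = (ln(S/K) + (r+σ²/2)T) / (σ√T) = (ln(172.38/187.9) + (0.0221+0.3215²/2)·1.6477) / 0.412686 = (-0.086209 + 0.121569) / 0.412686 = 0.085684
d₂ = d₁ − σ√T = 0.085684 − 0.412686 = -0.327002
e^{−rT} = e^{−0.0221·1.6477} = 0.964241
N(d₁) = 0.534141,  N(d₂) = 0.371833
Call price V = S·N(d₁) − K·e^{−rT}·N(d₂) = 92.075255 − 67.369032 = 24.706224
ρ = K·T·e^{−rT}·N(d₂) = 111.003954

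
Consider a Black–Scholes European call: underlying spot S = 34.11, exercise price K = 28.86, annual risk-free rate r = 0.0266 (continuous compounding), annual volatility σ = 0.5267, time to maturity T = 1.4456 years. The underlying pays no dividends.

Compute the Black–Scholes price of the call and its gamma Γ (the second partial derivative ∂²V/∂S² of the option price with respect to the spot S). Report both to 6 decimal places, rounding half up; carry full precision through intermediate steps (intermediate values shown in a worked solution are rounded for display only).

σ√T = 0.5267·√1.4456 = 0.633268
d₁ = (ln(S/K) + (r+σ²/2)T) / (σ√T) = (ln(34.11/28.86) + (0.0266+0.5267²/2)·1.4456) / 0.633268 = (0.167134 + 0.238967) / 0.633268 = 0.641279
d₂ = d₁ − σ√T = 0.641279 − 0.633268 = 0.008011
e^{−rT} = e^{−0.0266·1.4456} = 0.962277
N(d₁) = 0.739329,  N(d₂) = 0.503196
Call price V = S·N(d₁) − K·e^{−rT}·N(d₂) = 25.218517 − 13.974408 = 11.244109
φ(d₁) = (1/√(2π))·e^{−d₁²/2} = 0.324796
Γ = φ(d₁) / (S·σ·√T) = 0.015036

price = 11.244109
Γ = 0.015036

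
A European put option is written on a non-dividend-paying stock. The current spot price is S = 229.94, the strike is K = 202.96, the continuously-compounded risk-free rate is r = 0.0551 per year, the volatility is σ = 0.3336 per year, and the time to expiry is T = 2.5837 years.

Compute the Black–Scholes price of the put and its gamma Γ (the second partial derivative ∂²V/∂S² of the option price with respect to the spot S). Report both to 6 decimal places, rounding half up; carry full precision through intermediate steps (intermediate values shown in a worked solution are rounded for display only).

price = 21.009744
Γ = 0.002412

σ√T = 0.3336·√2.5837 = 0.536225
d₁ = (ln(S/K) + (r+σ²/2)T) / (σ√T) = (ln(229.94/202.96) + (0.0551+0.3336²/2)·2.5837) / 0.536225 = (0.124809 + 0.286131) / 0.536225 = 0.766357
d₂ = d₁ − σ√T = 0.766357 − 0.536225 = 0.230132
e^{−rT} = e^{−0.0551·2.5837} = 0.867307
N(−d₁) = 0.221732,  N(−d₂) = 0.408994
Put price V = K·e^{−rT}·N(−d₂) − S·N(−d₁) = 71.994765 − 50.985021 = 21.009744
φ(d₁) = (1/√(2π))·e^{−d₁²/2} = 0.297426
Γ = φ(d₁) / (S·σ·√T) = 0.002412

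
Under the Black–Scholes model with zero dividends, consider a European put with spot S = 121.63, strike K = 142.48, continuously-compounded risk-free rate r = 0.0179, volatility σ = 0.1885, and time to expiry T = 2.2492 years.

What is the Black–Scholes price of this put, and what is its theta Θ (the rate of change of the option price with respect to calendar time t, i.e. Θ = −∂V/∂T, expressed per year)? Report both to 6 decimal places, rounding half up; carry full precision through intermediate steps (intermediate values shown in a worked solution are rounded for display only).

price = 23.378181
Θ = -1.191849

σ√T = 0.1885·√2.2492 = 0.282700
d₁ = (ln(S/K) + (r+σ²/2)T) / (σ√T) = (ln(121.63/142.48) + (0.0179+0.1885²/2)·2.2492) / 0.282700 = (-0.158218 + 0.080220) / 0.282700 = -0.275903
d₂ = d₁ − σ√T = -0.275903 − 0.282700 = -0.558603
e^{−rT} = e^{−0.0179·2.2492} = 0.960539
N(−d₁) = 0.608689,  N(−d₂) = 0.711784
Put price V = K·e^{−rT}·N(−d₂) − S·N(−d₁) = 97.412995 − 74.034815 = 23.378181
φ(d₁) = (1/√(2π))·e^{−d₁²/2} = 0.384043
Θ = −S·φ(d₁)·σ/(2√T) + r·K·e^{−rT}·N(−d₂) = −2.935542 + 1.743693 = -1.191849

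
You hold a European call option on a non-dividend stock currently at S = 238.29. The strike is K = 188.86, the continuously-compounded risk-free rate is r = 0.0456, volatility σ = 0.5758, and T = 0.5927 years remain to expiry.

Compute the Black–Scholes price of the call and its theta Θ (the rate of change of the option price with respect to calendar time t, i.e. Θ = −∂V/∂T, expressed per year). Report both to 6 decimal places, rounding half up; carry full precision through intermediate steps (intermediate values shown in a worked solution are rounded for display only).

σ√T = 0.5758·√0.5927 = 0.443291
d₁ = (ln(S/K) + (r+σ²/2)T) / (σ√T) = (ln(238.29/188.86) + (0.0456+0.5758²/2)·0.5927) / 0.443291 = (0.232482 + 0.125281) / 0.443291 = 0.807061
d₂ = d₁ − σ√T = 0.807061 − 0.443291 = 0.363770
e^{−rT} = e^{−0.0456·0.5927} = 0.973335
N(d₁) = 0.790184,  N(d₂) = 0.641985
Call price V = S·N(d₁) − K·e^{−rT}·N(d₂) = 188.293030 − 118.012275 = 70.280755
φ(d₁) = (1/√(2π))·e^{−d₁²/2} = 0.288053
Θ = −S·φ(d₁)·σ/(2√T) − r·K·e^{−rT}·N(d₂) = −25.668574 − 5.381360 = -31.049934

price = 70.280755
Θ = -31.049934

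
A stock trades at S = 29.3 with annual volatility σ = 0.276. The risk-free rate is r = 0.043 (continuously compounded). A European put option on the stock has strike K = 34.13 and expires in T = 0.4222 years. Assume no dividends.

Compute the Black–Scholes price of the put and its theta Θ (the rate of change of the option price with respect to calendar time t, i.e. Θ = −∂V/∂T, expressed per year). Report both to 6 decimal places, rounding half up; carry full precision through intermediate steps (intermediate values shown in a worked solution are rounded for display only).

price = 4.951887
Θ = -0.844730

σ√T = 0.276·√0.4222 = 0.179336
d₁ = (ln(S/K) + (r+σ²/2)T) / (σ√T) = (ln(29.3/34.13) + (0.043+0.276²/2)·0.4222) / 0.179336 = (-0.152589 + 0.034235) / 0.179336 = -0.659955
d₂ = d₁ − σ√T = -0.659955 − 0.179336 = -0.839291
e^{−rT} = e^{−0.043·0.4222} = 0.982009
N(−d₁) = 0.745359,  N(−d₂) = 0.799347
Put price V = K·e^{−rT}·N(−d₂) − S·N(−d₁) = 26.790896 − 21.839009 = 4.951887
φ(d₁) = (1/√(2π))·e^{−d₁²/2} = 0.320873
Θ = −S·φ(d₁)·σ/(2√T) + r·K·e^{−rT}·N(−d₂) = −1.996739 + 1.152009 = -0.844730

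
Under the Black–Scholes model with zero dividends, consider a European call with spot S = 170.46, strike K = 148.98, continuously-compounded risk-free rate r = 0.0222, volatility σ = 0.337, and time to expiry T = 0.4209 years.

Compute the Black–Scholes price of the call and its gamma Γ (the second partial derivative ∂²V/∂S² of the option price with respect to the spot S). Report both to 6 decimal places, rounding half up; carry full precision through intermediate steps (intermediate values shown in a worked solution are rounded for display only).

price = 28.158083
Γ = 0.007970

σ√T = 0.337·√0.4209 = 0.218635
d₁ = (ln(S/K) + (r+σ²/2)T) / (σ√T) = (ln(170.46/148.98) + (0.0222+0.337²/2)·0.4209) / 0.218635 = (0.134689 + 0.033245) / 0.218635 = 0.768099
d₂ = d₁ − σ√T = 0.768099 − 0.218635 = 0.549464
e^{−rT} = e^{−0.0222·0.4209} = 0.990700
N(d₁) = 0.778786,  N(d₂) = 0.708656
Call price V = S·N(d₁) − K·e^{−rT}·N(d₂) = 132.751824 − 104.593740 = 28.158083
φ(d₁) = (1/√(2π))·e^{−d₁²/2} = 0.297029
Γ = φ(d₁) / (S·σ·√T) = 0.007970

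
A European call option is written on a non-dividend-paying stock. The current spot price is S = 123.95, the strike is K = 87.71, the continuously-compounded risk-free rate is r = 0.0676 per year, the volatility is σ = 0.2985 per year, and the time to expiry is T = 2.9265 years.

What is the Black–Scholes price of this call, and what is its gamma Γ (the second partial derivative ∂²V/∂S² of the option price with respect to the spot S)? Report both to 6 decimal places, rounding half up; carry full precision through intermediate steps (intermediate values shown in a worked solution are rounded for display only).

price = 55.456361
Γ = 0.002637

σ√T = 0.2985·√2.9265 = 0.510644
d₁ = (ln(S/K) + (r+σ²/2)T) / (σ√T) = (ln(123.95/87.71) + (0.0676+0.2985²/2)·2.9265) / 0.510644 = (0.345842 + 0.328210) / 0.510644 = 1.320004
d₂ = d₁ − σ√T = 1.320004 − 0.510644 = 0.809359
e^{−rT} = e^{−0.0676·2.9265} = 0.820508
N(d₁) = 0.906583,  N(d₂) = 0.790846
Call price V = S·N(d₁) − K·e^{−rT}·N(d₂) = 112.370979 − 56.914618 = 55.456361
φ(d₁) = (1/√(2π))·e^{−d₁²/2} = 0.166936
Γ = φ(d₁) / (S·σ·√T) = 0.002637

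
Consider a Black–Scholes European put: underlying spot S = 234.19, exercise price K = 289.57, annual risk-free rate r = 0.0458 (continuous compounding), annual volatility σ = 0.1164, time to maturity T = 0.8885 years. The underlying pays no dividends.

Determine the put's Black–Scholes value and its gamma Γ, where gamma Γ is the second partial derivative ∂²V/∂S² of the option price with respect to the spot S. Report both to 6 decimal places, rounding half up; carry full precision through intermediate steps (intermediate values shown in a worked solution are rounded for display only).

price = 44.540620
Γ = 0.004974

σ√T = 0.1164·√0.8885 = 0.109719
d₁ = (ln(S/K) + (r+σ²/2)T) / (σ√T) = (ln(234.19/289.57) + (0.0458+0.1164²/2)·0.8885) / 0.109719 = (-0.212264 + 0.046712) / 0.109719 = -1.508872
d₂ = d₁ − σ√T = -1.508872 − 0.109719 = -1.618591
e^{−rT} = e^{−0.0458·0.8885} = 0.960124
N(−d₁) = 0.934334,  N(−d₂) = 0.947232
Put price V = K·e^{−rT}·N(−d₂) − S·N(−d₁) = 263.352363 − 218.811742 = 44.540620
φ(d₁) = (1/√(2π))·e^{−d₁²/2} = 0.127800
Γ = φ(d₁) / (S·σ·√T) = 0.004974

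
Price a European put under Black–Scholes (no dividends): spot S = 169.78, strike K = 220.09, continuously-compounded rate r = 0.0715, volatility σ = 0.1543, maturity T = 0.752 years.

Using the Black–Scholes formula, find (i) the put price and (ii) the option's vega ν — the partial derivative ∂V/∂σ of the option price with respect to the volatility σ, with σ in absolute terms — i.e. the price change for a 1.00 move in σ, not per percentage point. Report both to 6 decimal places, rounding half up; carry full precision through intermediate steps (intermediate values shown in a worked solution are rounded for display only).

σ√T = 0.1543·√0.752 = 0.133806
d₁ = (ln(S/K) + (r+σ²/2)T) / (σ√T) = (ln(169.78/220.09) + (0.0715+0.1543²/2)·0.752) / 0.133806 = (-0.259533 + 0.062720) / 0.133806 = -1.470886
d₂ = d₁ − σ√T = -1.470886 − 0.133806 = -1.604692
e^{−rT} = e^{−0.0715·0.752} = 0.947652
N(−d₁) = 0.929339,  N(−d₂) = 0.945719
Put price V = K·e^{−rT}·N(−d₂) − S·N(−d₁) = 197.247440 − 157.783187 = 39.464253
φ(d₁) = (1/√(2π))·e^{−d₁²/2} = 0.135242
ν = S·φ(d₁)·√T = 19.911594

price = 39.464253
ν = 19.911594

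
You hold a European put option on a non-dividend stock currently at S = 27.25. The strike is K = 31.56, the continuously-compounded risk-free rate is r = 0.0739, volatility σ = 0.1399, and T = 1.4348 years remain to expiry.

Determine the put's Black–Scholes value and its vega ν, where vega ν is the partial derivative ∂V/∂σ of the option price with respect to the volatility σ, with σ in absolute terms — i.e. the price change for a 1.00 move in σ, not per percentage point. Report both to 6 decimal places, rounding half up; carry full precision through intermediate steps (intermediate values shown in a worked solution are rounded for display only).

σ√T = 0.1399·√1.4348 = 0.167577
d₁ = (ln(S/K) + (r+σ²/2)T) / (σ√T) = (ln(27.25/31.56) + (0.0739+0.1399²/2)·1.4348) / 0.167577 = (-0.146837 + 0.120073) / 0.167577 = -0.159714
d₂ = d₁ − σ√T = -0.159714 − 0.167577 = -0.327290
e^{−rT} = e^{−0.0739·1.4348} = 0.899396
N(−d₁) = 0.563447,  N(−d₂) = 0.628276
Put price V = K·e^{−rT}·N(−d₂) − S·N(−d₁) = 17.833574 − 15.353923 = 2.479650
φ(d₁) = (1/√(2π))·e^{−d₁²/2} = 0.393886
ν = S·φ(d₁)·√T = 12.856808

price = 2.479650
ν = 12.856808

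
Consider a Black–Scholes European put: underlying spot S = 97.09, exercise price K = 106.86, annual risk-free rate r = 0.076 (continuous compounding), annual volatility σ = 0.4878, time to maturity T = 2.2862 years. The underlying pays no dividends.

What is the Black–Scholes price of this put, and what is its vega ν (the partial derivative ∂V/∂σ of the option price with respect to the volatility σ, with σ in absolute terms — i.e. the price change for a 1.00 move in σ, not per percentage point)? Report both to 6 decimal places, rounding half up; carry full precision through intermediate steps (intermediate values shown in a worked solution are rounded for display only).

σ√T = 0.4878·√2.2862 = 0.737563
d₁ = (ln(S/K) + (r+σ²/2)T) / (σ√T) = (ln(97.09/106.86) + (0.076+0.4878²/2)·2.2862) / 0.737563 = (-0.095881 + 0.445751) / 0.737563 = 0.474359
d₂ = d₁ − σ√T = 0.474359 − 0.737563 = -0.263204
e^{−rT} = e^{−0.076·2.2862} = 0.840506
N(−d₁) = 0.317622,  N(−d₂) = 0.603803
Put price V = K·e^{−rT}·N(−d₂) − S·N(−d₁) = 54.231477 − 30.837923 = 23.393554
φ(d₁) = (1/√(2π))·e^{−d₁²/2} = 0.356491
ν = S·φ(d₁)·√T = 52.333528

price = 23.393554
ν = 52.333528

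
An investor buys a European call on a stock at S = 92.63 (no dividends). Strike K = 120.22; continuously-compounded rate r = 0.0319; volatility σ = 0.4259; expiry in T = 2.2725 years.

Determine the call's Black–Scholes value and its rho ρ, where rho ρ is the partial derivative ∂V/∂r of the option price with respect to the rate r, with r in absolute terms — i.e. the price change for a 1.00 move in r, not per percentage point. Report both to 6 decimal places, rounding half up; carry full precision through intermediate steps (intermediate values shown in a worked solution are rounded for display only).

σ√T = 0.4259·√2.2725 = 0.642036
d₁ = (ln(S/K) + (r+σ²/2)T) / (σ√T) = (ln(92.63/120.22) + (0.0319+0.4259²/2)·2.2725) / 0.642036 = (-0.260710 + 0.278598) / 0.642036 = 0.027861
d₂ = d₁ − σ√T = 0.027861 − 0.642036 = -0.614175
e^{−rT} = e^{−0.0319·2.2725} = 0.930072
N(d₁) = 0.511113,  N(d₂) = 0.269550
Call price V = S·N(d₁) − K·e^{−rT}·N(d₂) = 47.344440 − 30.139248 = 17.205192
ρ = K·T·e^{−rT}·N(d₂) = 68.491440

price = 17.205192
ρ = 68.491440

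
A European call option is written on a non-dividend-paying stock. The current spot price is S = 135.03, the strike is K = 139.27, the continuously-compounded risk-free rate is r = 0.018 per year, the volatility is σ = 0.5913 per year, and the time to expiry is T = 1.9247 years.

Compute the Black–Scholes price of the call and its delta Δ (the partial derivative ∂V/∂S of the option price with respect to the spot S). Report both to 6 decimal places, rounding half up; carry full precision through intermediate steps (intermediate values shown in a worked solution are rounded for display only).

σ√T = 0.5913·√1.9247 = 0.820332
d₁ = (ln(S/K) + (r+σ²/2)T) / (σ√T) = (ln(135.03/139.27) + (0.018+0.5913²/2)·1.9247) / 0.820332 = (-0.030918 + 0.371117) / 0.820332 = 0.414709
d₂ = d₁ − σ√T = 0.414709 − 0.820332 = -0.405622
e^{−rT} = e^{−0.018·1.9247} = 0.965949
N(d₁) = 0.660823,  N(d₂) = 0.342510
Call price V = S·N(d₁) − K·e^{−rT}·N(d₂) = 89.230873 − 46.077077 = 43.153796
Δ = N(d₁) = 0.660823

price = 43.153796
Δ = 0.660823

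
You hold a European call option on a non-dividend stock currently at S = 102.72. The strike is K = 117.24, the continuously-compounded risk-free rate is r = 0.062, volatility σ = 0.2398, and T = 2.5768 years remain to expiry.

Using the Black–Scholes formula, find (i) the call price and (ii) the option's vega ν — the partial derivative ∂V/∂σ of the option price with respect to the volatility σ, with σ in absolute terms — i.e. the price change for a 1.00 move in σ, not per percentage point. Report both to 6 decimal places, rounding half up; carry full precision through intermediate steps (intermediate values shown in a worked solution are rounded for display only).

price = 16.899144
ν = 63.528427

σ√T = 0.2398·√2.5768 = 0.384937
d₁ = (ln(S/K) + (r+σ²/2)T) / (σ√T) = (ln(102.72/117.24) + (0.062+0.2398²/2)·2.5768) / 0.384937 = (-0.132216 + 0.233850) / 0.384937 = 0.264026
d₂ = d₁ − σ√T = 0.264026 − 0.384937 = -0.120910
e^{−rT} = e^{−0.062·2.5768} = 0.852347
N(d₁) = 0.604120,  N(d₂) = 0.451881
Call price V = S·N(d₁) − K·e^{−rT}·N(d₂) = 62.055231 − 45.156087 = 16.899144
φ(d₁) = (1/√(2π))·e^{−d₁²/2} = 0.385277
ν = S·φ(d₁)·√T = 63.528427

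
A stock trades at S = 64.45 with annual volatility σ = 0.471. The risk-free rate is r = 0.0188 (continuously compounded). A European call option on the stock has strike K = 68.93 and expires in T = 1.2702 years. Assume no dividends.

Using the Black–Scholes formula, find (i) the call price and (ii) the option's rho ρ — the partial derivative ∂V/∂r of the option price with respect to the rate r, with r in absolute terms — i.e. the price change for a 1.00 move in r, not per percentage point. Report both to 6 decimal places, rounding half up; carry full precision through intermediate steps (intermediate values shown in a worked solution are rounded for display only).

σ√T = 0.471·√1.2702 = 0.530832
d₁ = (ln(S/K) + (r+σ²/2)T) / (σ√T) = (ln(64.45/68.93) + (0.0188+0.471²/2)·1.2702) / 0.530832 = (-0.067202 + 0.164771) / 0.530832 = 0.183804
d₂ = d₁ − σ√T = 0.183804 − 0.530832 = -0.347027
e^{−rT} = e^{−0.0188·1.2702} = 0.976403
N(d₁) = 0.572917,  N(d₂) = 0.364285
Call price V = S·N(d₁) − K·e^{−rT}·N(d₂) = 36.924471 − 24.517666 = 12.406805
ρ = K·T·e^{−rT}·N(d₂) = 31.142340

price = 12.406805
ρ = 31.142340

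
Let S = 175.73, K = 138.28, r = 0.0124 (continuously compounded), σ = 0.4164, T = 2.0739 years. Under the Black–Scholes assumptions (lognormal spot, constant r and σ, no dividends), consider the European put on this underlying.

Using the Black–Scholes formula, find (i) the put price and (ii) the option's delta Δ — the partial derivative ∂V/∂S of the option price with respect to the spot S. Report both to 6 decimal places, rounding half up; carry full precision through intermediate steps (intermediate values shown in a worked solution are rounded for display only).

price = 19.507594
Δ = -0.228926

σ√T = 0.4164·√2.0739 = 0.599659
d₁ = (ln(S/K) + (r+σ²/2)T) / (σ√T) = (ln(175.73/138.28) + (0.0124+0.4164²/2)·2.0739) / 0.599659 = (0.239668 + 0.205512) / 0.599659 = 0.742388
d₂ = d₁ − σ√T = 0.742388 − 0.599659 = 0.142729
e^{−rT} = e^{−0.0124·2.0739} = 0.974611
N(−d₁) = 0.228926,  N(−d₂) = 0.443252
Put price V = K·e^{−rT}·N(−d₂) − S·N(−d₁) = 59.736765 − 40.229171 = 19.507594
Δ = −N(−d₁) = -0.228926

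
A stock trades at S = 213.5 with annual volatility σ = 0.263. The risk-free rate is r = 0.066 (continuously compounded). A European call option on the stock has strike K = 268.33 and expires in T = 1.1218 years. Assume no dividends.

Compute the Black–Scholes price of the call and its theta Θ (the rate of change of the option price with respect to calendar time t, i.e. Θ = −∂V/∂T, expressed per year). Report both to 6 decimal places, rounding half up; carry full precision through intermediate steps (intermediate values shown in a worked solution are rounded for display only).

σ√T = 0.263·√1.1218 = 0.278557
d₁ = (ln(S/K) + (r+σ²/2)T) / (σ√T) = (ln(213.5/268.33) + (0.066+0.263²/2)·1.1218) / 0.278557 = (-0.228581 + 0.112836) / 0.278557 = -0.415517
d₂ = d₁ − σ√T = -0.415517 − 0.278557 = -0.694074
e^{−rT} = e^{−0.066·1.1218} = 0.928636
N(d₁) = 0.338882,  N(d₂) = 0.243818
Call price V = S·N(d₁) − K·e^{−rT}·N(d₂) = 72.351241 − 60.754762 = 11.596479
φ(d₁) = (1/√(2π))·e^{−d₁²/2} = 0.365947
Θ = −S·φ(d₁)·σ/(2√T) − r·K·e^{−rT}·N(d₂) = −9.700286 − 4.009814 = -13.710100

price = 11.596479
Θ = -13.710100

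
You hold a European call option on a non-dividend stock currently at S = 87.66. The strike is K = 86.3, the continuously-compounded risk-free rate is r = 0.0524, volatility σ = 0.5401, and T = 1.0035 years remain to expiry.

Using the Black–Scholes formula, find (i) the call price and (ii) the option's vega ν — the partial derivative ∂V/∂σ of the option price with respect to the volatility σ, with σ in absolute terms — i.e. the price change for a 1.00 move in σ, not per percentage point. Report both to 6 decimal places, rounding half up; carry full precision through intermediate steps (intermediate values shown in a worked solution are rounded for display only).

σ√T = 0.5401·√1.0035 = 0.541044
d₁ = (ln(S/K) + (r+σ²/2)T) / (σ√T) = (ln(87.66/86.3) + (0.0524+0.5401²/2)·1.0035) / 0.541044 = (0.015636 + 0.198948) / 0.541044 = 0.396611
d₂ = d₁ − σ√T = 0.396611 − 0.541044 = -0.144434
e^{−rT} = e^{−0.0524·1.0035} = 0.948775
N(d₁) = 0.654173,  N(d₂) = 0.442579
Call price V = S·N(d₁) − K·e^{−rT}·N(d₂) = 57.344781 − 36.238061 = 21.106720
φ(d₁) = (1/√(2π))·e^{−d₁²/2} = 0.368768
ν = S·φ(d₁)·√T = 32.382692

price = 21.106720
ν = 32.382692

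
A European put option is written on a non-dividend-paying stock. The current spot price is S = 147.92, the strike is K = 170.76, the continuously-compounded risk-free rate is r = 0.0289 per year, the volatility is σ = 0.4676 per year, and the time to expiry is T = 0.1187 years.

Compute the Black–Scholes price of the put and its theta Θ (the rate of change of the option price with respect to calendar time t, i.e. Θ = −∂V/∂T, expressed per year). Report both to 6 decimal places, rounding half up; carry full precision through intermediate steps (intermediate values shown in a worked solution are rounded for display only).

σ√T = 0.4676·√0.1187 = 0.161102
d₁ = (ln(S/K) + (r+σ²/2)T) / (σ√T) = (ln(147.92/170.76) + (0.0289+0.4676²/2)·0.1187) / 0.161102 = (-0.143587 + 0.016407) / 0.161102 = -0.789441
d₂ = d₁ − σ√T = -0.789441 − 0.161102 = -0.950542
e^{−rT} = e^{−0.0289·0.1187} = 0.996575
N(−d₁) = 0.785073,  N(−d₂) = 0.829082
Put price V = K·e^{−rT}·N(−d₂) − S·N(−d₁) = 141.089154 − 116.127968 = 24.961186
φ(d₁) = (1/√(2π))·e^{−d₁²/2} = 0.292133
Θ = −S·φ(d₁)·σ/(2√T) + r·K·e^{−rT}·N(−d₂) = −29.324209 + 4.077477 = -25.246732

price = 24.961186
Θ = -25.246732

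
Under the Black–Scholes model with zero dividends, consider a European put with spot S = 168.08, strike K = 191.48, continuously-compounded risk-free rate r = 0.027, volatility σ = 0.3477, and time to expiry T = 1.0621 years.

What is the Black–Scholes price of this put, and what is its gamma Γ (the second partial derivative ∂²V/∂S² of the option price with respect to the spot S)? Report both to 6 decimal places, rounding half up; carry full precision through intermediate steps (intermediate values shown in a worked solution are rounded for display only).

price = 35.167003
Γ = 0.006588

σ√T = 0.3477·√1.0621 = 0.358333
d₁ = (ln(S/K) + (r+σ²/2)T) / (σ√T) = (ln(168.08/191.48) + (0.027+0.3477²/2)·1.0621) / 0.358333 = (-0.130343 + 0.092878) / 0.358333 = -0.104554
d₂ = d₁ − σ√T = -0.104554 − 0.358333 = -0.462887
e^{−rT} = e^{−0.027·1.0621} = 0.971731
N(−d₁) = 0.541635,  N(−d₂) = 0.678277
Put price V = K·e^{−rT}·N(−d₂) − S·N(−d₁) = 126.205031 − 91.038028 = 35.167003
φ(d₁) = (1/√(2π))·e^{−d₁²/2} = 0.396768
Γ = φ(d₁) / (S·σ·√T) = 0.006588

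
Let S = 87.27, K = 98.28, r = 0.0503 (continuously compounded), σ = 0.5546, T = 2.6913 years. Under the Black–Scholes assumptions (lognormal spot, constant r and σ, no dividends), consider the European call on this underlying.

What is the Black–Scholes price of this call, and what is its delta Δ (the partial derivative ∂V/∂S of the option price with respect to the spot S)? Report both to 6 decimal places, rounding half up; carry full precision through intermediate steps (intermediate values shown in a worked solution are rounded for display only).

σ√T = 0.5546·√2.6913 = 0.909831
d₁ = (ln(S/K) + (r+σ²/2)T) / (σ√T) = (ln(87.27/98.28) + (0.0503+0.5546²/2)·2.6913) / 0.909831 = (-0.118814 + 0.549269) / 0.909831 = 0.473115
d₂ = d₁ − σ√T = 0.473115 − 0.909831 = -0.436716
e^{−rT} = e^{−0.0503·2.6913} = 0.873391
N(d₁) = 0.681935,  N(d₂) = 0.331159
Call price V = S·N(d₁) − K·e^{−rT}·N(d₂) = 59.512428 − 28.425608 = 31.086821
Δ = N(d₁) = 0.681935

price = 31.086821
Δ = 0.681935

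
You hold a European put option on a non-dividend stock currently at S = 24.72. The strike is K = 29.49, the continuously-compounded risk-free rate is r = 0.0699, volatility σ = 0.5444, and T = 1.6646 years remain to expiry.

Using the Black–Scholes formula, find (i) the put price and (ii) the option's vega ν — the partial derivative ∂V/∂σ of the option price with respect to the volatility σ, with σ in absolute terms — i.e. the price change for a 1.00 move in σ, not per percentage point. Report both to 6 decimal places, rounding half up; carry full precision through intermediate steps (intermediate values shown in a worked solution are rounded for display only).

price = 7.787066
ν = 12.282578

σ√T = 0.5444·√1.6646 = 0.702381
d₁ = (ln(S/K) + (r+σ²/2)T) / (σ√T) = (ln(24.72/29.49) + (0.0699+0.5444²/2)·1.6646) / 0.702381 = (-0.176439 + 0.363025) / 0.702381 = 0.265649
d₂ = d₁ − σ√T = 0.265649 − 0.702381 = -0.436733
e^{−rT} = e^{−0.0699·1.6646} = 0.890159
N(−d₁) = 0.395255,  N(−d₂) = 0.668847
Put price V = K·e^{−rT}·N(−d₂) − S·N(−d₁) = 17.557765 − 9.770699 = 7.787066
φ(d₁) = (1/√(2π))·e^{−d₁²/2} = 0.385111
ν = S·φ(d₁)·√T = 12.282578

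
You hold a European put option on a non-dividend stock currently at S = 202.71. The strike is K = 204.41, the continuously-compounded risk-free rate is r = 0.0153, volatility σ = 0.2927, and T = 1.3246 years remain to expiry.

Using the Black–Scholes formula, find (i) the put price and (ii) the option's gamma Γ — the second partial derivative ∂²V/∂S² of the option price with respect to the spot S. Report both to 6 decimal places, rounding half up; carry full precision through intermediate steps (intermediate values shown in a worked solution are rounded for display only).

price = 25.770088
Γ = 0.005722

σ√T = 0.2927·√1.3246 = 0.336872
d₁ = (ln(S/K) + (r+σ²/2)T) / (σ√T) = (ln(202.71/204.41) + (0.0153+0.2927²/2)·1.3246) / 0.336872 = (-0.008351 + 0.077008) / 0.336872 = 0.203806
d₂ = d₁ − σ√T = 0.203806 − 0.336872 = -0.133067
e^{−rT} = e^{−0.0153·1.3246} = 0.979938
N(−d₁) = 0.419253,  N(−d₂) = 0.552930
Put price V = K·e^{−rT}·N(−d₂) − S·N(−d₁) = 110.756810 − 84.986722 = 25.770088
φ(d₁) = (1/√(2π))·e^{−d₁²/2} = 0.390742
Γ = φ(d₁) / (S·σ·√T) = 0.005722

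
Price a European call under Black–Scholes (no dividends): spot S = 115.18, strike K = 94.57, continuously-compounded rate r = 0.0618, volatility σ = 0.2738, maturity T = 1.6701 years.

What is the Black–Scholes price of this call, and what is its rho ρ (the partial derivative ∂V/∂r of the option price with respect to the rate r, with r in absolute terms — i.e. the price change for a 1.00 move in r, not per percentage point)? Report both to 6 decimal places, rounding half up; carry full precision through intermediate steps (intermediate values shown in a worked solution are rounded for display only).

price = 33.712406
ρ = 106.725361

σ√T = 0.2738·√1.6701 = 0.353838
d₁ = (ln(S/K) + (r+σ²/2)T) / (σ√T) = (ln(115.18/94.57) + (0.0618+0.2738²/2)·1.6701) / 0.353838 = (0.197156 + 0.165813) / 0.353838 = 1.025804
d₂ = d₁ − σ√T = 1.025804 − 0.353838 = 0.671966
e^{−rT} = e^{−0.0618·1.6701} = 0.901936
N(d₁) = 0.847508,  N(d₂) = 0.749197
Call price V = S·N(d₁) − K·e^{−rT}·N(d₂) = 97.615981 − 63.903575 = 33.712406
ρ = K·T·e^{−rT}·N(d₂) = 106.725361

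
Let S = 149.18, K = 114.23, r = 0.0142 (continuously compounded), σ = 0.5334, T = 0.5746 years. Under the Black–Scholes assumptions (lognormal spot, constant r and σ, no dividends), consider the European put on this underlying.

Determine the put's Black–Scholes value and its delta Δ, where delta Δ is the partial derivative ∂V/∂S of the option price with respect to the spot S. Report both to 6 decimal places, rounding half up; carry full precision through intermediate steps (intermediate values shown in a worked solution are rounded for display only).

σ√T = 0.5334·√0.5746 = 0.404330
d₁ = (ln(S/K) + (r+σ²/2)T) / (σ√T) = (ln(149.18/114.23) + (0.0142+0.5334²/2)·0.5746) / 0.404330 = (0.266940 + 0.089901) / 0.404330 = 0.882547
d₂ = d₁ − σ√T = 0.882547 − 0.404330 = 0.478218
e^{−rT} = e^{−0.0142·0.5746} = 0.991874
N(−d₁) = 0.188740,  N(−d₂) = 0.316248
Put price V = K·e^{−rT}·N(−d₂) − S·N(−d₁) = 35.831414 − 28.156293 = 7.675121
Δ = −N(−d₁) = -0.188740

price = 7.675121
Δ = -0.188740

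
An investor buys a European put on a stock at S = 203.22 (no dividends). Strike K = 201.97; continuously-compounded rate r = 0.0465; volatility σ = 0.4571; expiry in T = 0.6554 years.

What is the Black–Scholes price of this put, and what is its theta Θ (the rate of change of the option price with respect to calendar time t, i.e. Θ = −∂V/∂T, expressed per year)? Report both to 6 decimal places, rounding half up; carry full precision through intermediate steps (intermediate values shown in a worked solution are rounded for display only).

σ√T = 0.4571·√0.6554 = 0.370053
d₁ = (ln(S/K) + (r+σ²/2)T) / (σ√T) = (ln(203.22/201.97) + (0.0465+0.4571²/2)·0.6554) / 0.370053 = (0.006170 + 0.098946) / 0.370053 = 0.284056
d₂ = d₁ − σ√T = 0.284056 − 0.370053 = -0.085998
e^{−rT} = e^{−0.0465·0.6554} = 0.969984
N(−d₁) = 0.388184,  N(−d₂) = 0.534266
Put price V = K·e^{−rT}·N(−d₂) − S·N(−d₁) = 104.666733 − 78.886711 = 25.780022
φ(d₁) = (1/√(2π))·e^{−d₁²/2} = 0.383168
Θ = −S·φ(d₁)·σ/(2√T) + r·K·e^{−rT}·N(−d₂) = −21.982820 + 4.867003 = -17.115817

price = 25.780022
Θ = -17.115817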